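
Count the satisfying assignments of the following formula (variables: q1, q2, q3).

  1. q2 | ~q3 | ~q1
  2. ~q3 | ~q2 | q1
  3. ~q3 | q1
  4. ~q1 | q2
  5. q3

1

There are 2^3 = 8 truth assignments over (q1, q2, q3).
Check each against the 5 clauses (columns in the order q1, q2, q3):
  F F F  ✗ fails (q3)
  F F T  ✗ fails (~q3 | q1)
  F T F  ✗ fails (q3)
  F T T  ✗ fails (~q3 | ~q2 | q1)
  T F F  ✗ fails (~q1 | q2)
  T F T  ✗ fails (q2 | ~q3 | ~q1)
  T T F  ✗ fails (q3)
  T T T  ✓ satisfies all
1 of the 8 rows is a model.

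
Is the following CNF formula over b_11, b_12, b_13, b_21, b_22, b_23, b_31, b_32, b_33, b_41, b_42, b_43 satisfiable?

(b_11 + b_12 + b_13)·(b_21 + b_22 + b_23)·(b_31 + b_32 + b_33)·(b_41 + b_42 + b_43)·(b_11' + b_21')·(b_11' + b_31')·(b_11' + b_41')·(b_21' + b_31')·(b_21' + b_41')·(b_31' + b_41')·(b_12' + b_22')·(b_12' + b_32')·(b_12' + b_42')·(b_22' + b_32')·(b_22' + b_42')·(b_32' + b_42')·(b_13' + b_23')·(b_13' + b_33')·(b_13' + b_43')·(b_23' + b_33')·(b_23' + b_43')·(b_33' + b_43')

No, unsatisfiable

Case b_11 = 0:
Case b_12 = 1:
(b_22') alone gives b_22 = 0.
(b_32') alone gives b_32 = 0.
(b_42') alone gives b_42 = 0.
Case b_21 = 1:
(b_31') alone gives b_31 = 0.
(b_33) alone gives b_33 = 1.
(b_41') alone gives b_41 = 0.
(b_43) alone gives b_43 = 1.
That conflicts with the unit clause (b_43').
Backtrack on b_21: now try b_21 = 0.
(b_23) alone gives b_23 = 1.
(b_13') alone gives b_13 = 0.
(b_33') alone gives b_33 = 0.
(b_31) alone gives b_31 = 1.
(b_41') alone gives b_41 = 0.
(b_43) alone gives b_43 = 1.
That conflicts with the unit clause (b_43').
Neither b_21 = 1 nor b_21 = 0 works.
Backtrack on b_12: now try b_12 = 0.
(b_13) alone gives b_13 = 1.
(b_23') alone gives b_23 = 0.
(b_33') alone gives b_33 = 0.
(b_43') alone gives b_43 = 0.
Case b_21 = 1:
(b_31') alone gives b_31 = 0.
(b_32) alone gives b_32 = 1.
(b_41') alone gives b_41 = 0.
(b_42) alone gives b_42 = 1.
That conflicts with the unit clause (b_42').
Backtrack on b_21: now try b_21 = 0.
(b_22) alone gives b_22 = 1.
(b_32') alone gives b_32 = 0.
(b_31) alone gives b_31 = 1.
(b_41') alone gives b_41 = 0.
(b_42) alone gives b_42 = 1.
That conflicts with the unit clause (b_42').
Neither b_21 = 1 nor b_21 = 0 works.
Neither b_12 = 1 nor b_12 = 0 works.
Backtrack on b_11: now try b_11 = 1.
(b_21') alone gives b_21 = 0.
(b_31') alone gives b_31 = 0.
(b_41') alone gives b_41 = 0.
Case b_22 = 1:
(b_12') alone gives b_12 = 0.
(b_32') alone gives b_32 = 0.
(b_33) alone gives b_33 = 1.
(b_42') alone gives b_42 = 0.
(b_43) alone gives b_43 = 1.
That conflicts with the unit clause (b_43').
Backtrack on b_22: now try b_22 = 0.
(b_23) alone gives b_23 = 1.
(b_13') alone gives b_13 = 0.
(b_33') alone gives b_33 = 0.
(b_32) alone gives b_32 = 1.
(b_12') alone gives b_12 = 0.
(b_42') alone gives b_42 = 0.
(b_43) alone gives b_43 = 1.
That conflicts with the unit clause (b_43').
Neither b_22 = 1 nor b_22 = 0 works.
Neither b_11 = 1 nor b_11 = 0 works.
No assignment satisfies every clause.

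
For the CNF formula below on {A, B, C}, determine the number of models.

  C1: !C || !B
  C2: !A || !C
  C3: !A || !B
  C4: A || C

There are 2^3 = 8 truth assignments over (A, B, C).
Split on C. With C = true, the clauses containing C are satisfied and !C drops from the rest; 1 of the 2^2 = 4 assignments to the other variables satisfy what remains.
With C = false, by the same count on the reduced clause set, 1 assignment works.
(One model: A=F, B=F, C=T.)
Total: 1 + 1 = 2.

2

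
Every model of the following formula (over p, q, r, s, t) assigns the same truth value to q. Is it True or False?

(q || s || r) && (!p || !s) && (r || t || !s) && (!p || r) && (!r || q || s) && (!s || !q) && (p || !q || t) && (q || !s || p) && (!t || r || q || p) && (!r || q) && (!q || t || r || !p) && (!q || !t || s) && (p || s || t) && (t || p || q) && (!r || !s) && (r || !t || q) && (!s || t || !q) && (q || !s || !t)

Suppose q = false.
(!r) alone gives r = false.
(s) alone gives s = true.
(!p) alone gives p = false.
That conflicts with the unit clause (p).
So every satisfying assignment has q = True.

True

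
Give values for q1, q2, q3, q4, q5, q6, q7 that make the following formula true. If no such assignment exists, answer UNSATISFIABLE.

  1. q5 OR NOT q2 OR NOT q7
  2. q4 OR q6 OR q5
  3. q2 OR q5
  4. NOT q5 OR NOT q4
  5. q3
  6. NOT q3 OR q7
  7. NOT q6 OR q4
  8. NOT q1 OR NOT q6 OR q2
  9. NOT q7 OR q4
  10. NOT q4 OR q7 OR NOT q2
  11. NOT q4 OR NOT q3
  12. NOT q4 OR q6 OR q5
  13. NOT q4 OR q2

UNSATISFIABLE

Unit clause (q3) forces q3 = true.
Unit clause (q7) forces q7 = true.
Unit clause (q4) forces q4 = true.
But (NOT q4) is also a unit clause — contradiction.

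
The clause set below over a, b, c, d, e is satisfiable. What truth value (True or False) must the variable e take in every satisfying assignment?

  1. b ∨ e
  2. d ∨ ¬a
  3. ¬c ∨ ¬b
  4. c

Suppose e = False.
(b) alone gives b = True.
(¬c) alone gives c = False.
That conflicts with the unit clause (c).
So every satisfying assignment has e = True.

True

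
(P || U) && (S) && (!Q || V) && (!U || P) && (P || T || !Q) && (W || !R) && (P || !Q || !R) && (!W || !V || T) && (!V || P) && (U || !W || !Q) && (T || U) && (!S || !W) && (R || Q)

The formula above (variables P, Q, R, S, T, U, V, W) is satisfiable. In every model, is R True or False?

Suppose R = true.
Unit clause (S) forces S = true.
Unit clause (W) forces W = true.
That conflicts with the unit clause (!W).
So every satisfying assignment has R = False.

False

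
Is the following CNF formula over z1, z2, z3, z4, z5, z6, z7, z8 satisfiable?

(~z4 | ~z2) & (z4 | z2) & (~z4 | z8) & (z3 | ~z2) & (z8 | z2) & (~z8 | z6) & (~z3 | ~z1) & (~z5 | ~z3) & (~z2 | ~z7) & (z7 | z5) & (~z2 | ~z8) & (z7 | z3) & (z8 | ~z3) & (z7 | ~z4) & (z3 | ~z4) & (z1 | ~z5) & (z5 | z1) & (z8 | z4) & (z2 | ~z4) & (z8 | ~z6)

Unsatisfiable

Suppose z4 = 0.
From the singleton clause (z2), z2 = 1.
From the singleton clause (z3), z3 = 1.
From the singleton clause (~z1), z1 = 0.
From the singleton clause (~z5), z5 = 0.
But (z5) is also a unit clause — contradiction.
Backtrack on z4: now try z4 = 1.
From the singleton clause (~z2), z2 = 0.
But (z2) is also a unit clause — contradiction.
Both values of z4 lead to a conflict.
No assignment satisfies every clause.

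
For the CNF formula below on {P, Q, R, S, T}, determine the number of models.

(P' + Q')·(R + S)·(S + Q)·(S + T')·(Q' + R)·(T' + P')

9

There are 2^5 = 32 truth assignments over (P, Q, R, S, T).
Split on Q. With Q = 1, the clauses containing Q are satisfied and Q' drops from the rest; 3 of the 2^4 = 16 assignments to the other variables satisfy what remains.
With Q = 0, by the same count on the reduced clause set, 6 assignments work.
(One model: P=F, Q=F, R=F, S=T, T=F.)
Total: 3 + 6 = 9.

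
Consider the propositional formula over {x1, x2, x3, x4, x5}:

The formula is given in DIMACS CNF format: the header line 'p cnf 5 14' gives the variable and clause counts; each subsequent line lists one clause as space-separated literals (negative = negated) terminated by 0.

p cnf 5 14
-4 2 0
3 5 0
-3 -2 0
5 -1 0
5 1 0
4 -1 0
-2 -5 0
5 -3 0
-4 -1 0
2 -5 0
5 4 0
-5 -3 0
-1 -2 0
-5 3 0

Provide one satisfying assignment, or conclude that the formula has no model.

UNSATISFIABLE

Branch on x4: set x4 = False.
(¬x1) alone gives x1 = False.
(x5) alone gives x5 = True.
(¬x2) alone gives x2 = False.
That conflicts with the unit clause (x2).
So x4 must be the other value — set x4 = True.
(x2) alone gives x2 = True.
(¬x3) alone gives x3 = False.
(x5) alone gives x5 = True.
That conflicts with the unit clause (¬x5).
Both values of x4 lead to a conflict.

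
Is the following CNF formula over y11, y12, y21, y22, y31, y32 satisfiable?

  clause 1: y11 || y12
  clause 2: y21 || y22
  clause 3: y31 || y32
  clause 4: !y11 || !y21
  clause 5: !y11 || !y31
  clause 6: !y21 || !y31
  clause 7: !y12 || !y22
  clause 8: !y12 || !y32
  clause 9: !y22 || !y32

Suppose y11 = true.
(!y21) alone gives y21 = false.
(y22) alone gives y22 = true.
(!y31) alone gives y31 = false.
(y32) alone gives y32 = true.
But (!y32) is also a unit clause — contradiction.
That branch fails; take y11 = false instead.
(y12) alone gives y12 = true.
(!y22) alone gives y22 = false.
(y21) alone gives y21 = true.
(!y31) alone gives y31 = false.
(y32) alone gives y32 = true.
But (!y32) is also a unit clause — contradiction.
Either choice for y11 ends in contradiction.
No assignment satisfies every clause.

No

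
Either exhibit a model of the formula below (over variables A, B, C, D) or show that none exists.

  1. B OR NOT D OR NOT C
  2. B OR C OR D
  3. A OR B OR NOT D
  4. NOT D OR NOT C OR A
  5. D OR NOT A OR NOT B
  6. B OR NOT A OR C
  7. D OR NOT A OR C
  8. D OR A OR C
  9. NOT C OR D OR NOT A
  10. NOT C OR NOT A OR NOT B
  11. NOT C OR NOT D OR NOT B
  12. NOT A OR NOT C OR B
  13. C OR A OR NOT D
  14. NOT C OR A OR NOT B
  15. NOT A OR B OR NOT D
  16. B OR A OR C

A ↦ false; B ↦ false; C ↦ true; D ↦ false

Suppose B = false.
Suppose D = false.
From the singleton clause (C), C = true.
From the singleton clause (NOT A), A = false.
All clauses are satisfied.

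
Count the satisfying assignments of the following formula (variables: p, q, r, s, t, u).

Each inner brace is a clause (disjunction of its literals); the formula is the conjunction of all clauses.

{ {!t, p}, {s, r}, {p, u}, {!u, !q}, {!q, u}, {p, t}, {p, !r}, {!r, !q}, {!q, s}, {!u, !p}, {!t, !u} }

6

There are 2^6 = 64 truth assignments over (p, q, r, s, t, u).
Split on q. With q = true, the clauses containing q are satisfied and !q drops from the rest; 0 of the 2^5 = 32 assignments to the other variables satisfy what remains.
With q = false, by the same count on the reduced clause set, 6 assignments work.
Total: 0 + 6 = 6.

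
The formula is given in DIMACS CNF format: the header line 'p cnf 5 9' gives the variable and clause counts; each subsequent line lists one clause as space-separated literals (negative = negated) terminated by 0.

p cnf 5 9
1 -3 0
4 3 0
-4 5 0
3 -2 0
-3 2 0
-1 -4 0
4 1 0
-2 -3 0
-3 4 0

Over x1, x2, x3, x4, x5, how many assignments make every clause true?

1

There are 2^5 = 32 truth assignments over (x1, x2, x3, x4, x5).
Split on x3. With x3 = True, the clauses containing x3 are satisfied and ¬x3 drops from the rest; 0 of the 2^4 = 16 assignments to the other variables satisfy what remains.
With x3 = False, by the same count on the reduced clause set, 1 assignment works.
Total: 0 + 1 = 1.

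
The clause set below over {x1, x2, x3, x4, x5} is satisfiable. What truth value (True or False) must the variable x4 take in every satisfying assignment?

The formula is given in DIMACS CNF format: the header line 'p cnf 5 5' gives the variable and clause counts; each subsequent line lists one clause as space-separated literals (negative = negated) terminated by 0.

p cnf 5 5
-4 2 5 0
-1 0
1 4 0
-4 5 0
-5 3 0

Suppose x4 = False.
Unit clause (¬x1) forces x1 = False.
But (x1) is also a unit clause — contradiction.
So every satisfying assignment has x4 = True.

True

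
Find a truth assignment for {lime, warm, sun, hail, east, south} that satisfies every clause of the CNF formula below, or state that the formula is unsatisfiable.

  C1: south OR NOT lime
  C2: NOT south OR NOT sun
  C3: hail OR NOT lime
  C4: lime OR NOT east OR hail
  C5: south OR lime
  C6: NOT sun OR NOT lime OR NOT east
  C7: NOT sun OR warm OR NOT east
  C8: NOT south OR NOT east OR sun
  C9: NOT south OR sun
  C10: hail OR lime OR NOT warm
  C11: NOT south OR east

UNSATISFIABLE

Try south = true.
The clause (NOT sun) is unit, so sun = false.
That conflicts with the unit clause (sun).
So south must be the other value — set south = false.
The clause (NOT lime) is unit, so lime = false.
That conflicts with the unit clause (lime).
Either choice for south ends in contradiction.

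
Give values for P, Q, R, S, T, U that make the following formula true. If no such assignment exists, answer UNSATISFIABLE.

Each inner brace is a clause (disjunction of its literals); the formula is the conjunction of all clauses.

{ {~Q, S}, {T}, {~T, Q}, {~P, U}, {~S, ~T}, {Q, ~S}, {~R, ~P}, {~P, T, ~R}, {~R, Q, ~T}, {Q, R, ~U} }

UNSATISFIABLE

From the singleton clause (T), T = 1.
From the singleton clause (Q), Q = 1.
From the singleton clause (S), S = 1.
But (~S) is also a unit clause — contradiction.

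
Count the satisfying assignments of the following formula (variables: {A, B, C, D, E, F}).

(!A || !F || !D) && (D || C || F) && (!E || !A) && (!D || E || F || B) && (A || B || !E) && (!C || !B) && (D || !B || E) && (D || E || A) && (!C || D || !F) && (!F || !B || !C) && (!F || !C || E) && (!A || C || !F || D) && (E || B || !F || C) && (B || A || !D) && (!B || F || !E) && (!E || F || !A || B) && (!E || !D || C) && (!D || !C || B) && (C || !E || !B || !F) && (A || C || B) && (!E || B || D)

There are 2^6 = 64 truth assignments over (A, B, C, D, E, F).
Split on A. With A = true, the clauses containing A are satisfied and !A drops from the rest; 2 of the 2^5 = 32 assignments to the other variables satisfy what remains.
With A = false, by the same count on the reduced clause set, 2 assignments work.
Total: 2 + 2 = 4.

4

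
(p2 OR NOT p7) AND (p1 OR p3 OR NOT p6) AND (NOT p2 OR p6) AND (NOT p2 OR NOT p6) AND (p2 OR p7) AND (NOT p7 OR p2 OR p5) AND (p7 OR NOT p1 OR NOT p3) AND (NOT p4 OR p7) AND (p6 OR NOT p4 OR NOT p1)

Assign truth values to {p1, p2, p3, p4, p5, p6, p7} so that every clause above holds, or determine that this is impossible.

UNSATISFIABLE

Branch on p2: set p2 = true.
Unit clause (p6) forces p6 = true.
But (NOT p6) is also a unit clause — contradiction.
That branch fails; take p2 = false instead.
Unit clause (NOT p7) forces p7 = false.
But (p7) is also a unit clause — contradiction.
Both values of p2 lead to a conflict.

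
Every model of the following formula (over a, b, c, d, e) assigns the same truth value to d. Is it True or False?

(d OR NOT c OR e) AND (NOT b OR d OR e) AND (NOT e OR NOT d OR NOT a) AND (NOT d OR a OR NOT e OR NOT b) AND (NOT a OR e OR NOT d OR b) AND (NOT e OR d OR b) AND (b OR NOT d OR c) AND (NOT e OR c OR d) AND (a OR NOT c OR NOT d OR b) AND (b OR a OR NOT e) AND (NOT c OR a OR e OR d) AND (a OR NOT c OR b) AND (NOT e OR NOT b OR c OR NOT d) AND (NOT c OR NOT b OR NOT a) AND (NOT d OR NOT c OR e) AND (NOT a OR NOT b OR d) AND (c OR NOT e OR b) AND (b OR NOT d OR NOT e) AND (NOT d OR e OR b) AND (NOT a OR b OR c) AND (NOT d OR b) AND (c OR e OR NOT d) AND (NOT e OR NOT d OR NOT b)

False

Suppose d = true.
(b) alone gives b = true.
(NOT e) alone gives e = false.
(NOT c) alone gives c = false.
Now (c) is unsatisfied and unit — conflict.
So every satisfying assignment has d = False.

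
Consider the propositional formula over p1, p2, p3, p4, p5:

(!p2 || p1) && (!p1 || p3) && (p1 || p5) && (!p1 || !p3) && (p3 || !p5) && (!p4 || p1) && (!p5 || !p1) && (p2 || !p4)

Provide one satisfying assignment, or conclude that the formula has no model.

Case p2 = false:
Unit clause (!p4) forces p4 = false.
Case p1 = false:
Unit clause (p5) forces p5 = true.
Unit clause (p3) forces p3 = true.
All clauses are satisfied.

p1=false,  p2=false,  p3=true,  p4=false,  p5=true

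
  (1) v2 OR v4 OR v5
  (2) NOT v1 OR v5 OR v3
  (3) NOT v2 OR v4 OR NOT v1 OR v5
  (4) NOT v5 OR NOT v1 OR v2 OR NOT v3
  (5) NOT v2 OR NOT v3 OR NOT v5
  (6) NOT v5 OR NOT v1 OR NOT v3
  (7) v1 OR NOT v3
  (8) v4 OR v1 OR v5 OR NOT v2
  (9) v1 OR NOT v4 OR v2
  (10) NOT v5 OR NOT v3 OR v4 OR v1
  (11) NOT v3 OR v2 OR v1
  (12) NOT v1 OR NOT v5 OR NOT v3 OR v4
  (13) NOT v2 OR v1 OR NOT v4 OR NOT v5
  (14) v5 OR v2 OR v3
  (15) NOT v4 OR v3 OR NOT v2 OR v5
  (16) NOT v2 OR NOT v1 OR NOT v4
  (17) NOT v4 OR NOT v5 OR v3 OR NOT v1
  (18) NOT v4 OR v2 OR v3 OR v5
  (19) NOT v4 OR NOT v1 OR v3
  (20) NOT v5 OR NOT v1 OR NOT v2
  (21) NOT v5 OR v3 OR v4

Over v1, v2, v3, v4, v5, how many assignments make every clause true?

There are 2^5 = 32 truth assignments over (v1, v2, v3, v4, v5).
Split on v2. With v2 = true, the clauses containing v2 are satisfied and NOT v2 drops from the rest; 0 of the 2^4 = 16 assignments to the other variables satisfy what remains.
With v2 = false, by the same count on the reduced clause set, 1 assignment works.
(One model: v1=T, v2=F, v3=T, v4=T, v5=F.)
Total: 0 + 1 = 1.

1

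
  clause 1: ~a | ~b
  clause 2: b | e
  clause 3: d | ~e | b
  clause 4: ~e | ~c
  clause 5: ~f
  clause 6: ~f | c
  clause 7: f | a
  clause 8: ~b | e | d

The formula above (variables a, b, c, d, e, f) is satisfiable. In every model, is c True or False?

Suppose c = 1.
From the singleton clause (~e), e = 0.
From the singleton clause (b), b = 1.
From the singleton clause (~a), a = 0.
From the singleton clause (~f), f = 0.
But (f) is also a unit clause — contradiction.
So every satisfying assignment has c = False.

False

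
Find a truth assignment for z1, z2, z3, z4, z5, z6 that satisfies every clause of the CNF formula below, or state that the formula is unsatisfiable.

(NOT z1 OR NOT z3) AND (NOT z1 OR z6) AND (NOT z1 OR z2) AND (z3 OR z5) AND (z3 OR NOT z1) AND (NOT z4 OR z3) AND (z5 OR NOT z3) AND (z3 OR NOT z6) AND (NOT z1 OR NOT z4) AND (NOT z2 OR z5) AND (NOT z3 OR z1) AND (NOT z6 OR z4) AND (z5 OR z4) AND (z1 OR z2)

z1=false,  z2=true,  z3=false,  z4=false,  z5=true,  z6=false

Case z1 = false:
From the singleton clause (NOT z3), z3 = false.
From the singleton clause (z5), z5 = true.
From the singleton clause (NOT z4), z4 = false.
From the singleton clause (NOT z6), z6 = false.
From the singleton clause (z2), z2 = true.
Every clause now holds.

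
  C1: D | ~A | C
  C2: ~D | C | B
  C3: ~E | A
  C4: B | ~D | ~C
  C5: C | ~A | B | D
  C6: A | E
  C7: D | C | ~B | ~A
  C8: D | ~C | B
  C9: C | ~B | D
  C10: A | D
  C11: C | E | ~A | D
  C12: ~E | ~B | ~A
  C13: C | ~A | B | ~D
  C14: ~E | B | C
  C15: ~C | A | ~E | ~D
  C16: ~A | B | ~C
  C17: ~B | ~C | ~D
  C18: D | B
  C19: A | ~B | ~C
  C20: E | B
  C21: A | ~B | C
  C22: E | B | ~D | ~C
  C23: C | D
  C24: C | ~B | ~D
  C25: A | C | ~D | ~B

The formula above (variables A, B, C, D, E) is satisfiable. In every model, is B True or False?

True

Suppose B = 0.
Unit clause (D) forces D = 1.
Unit clause (C) forces C = 1.
Now (~C) is unsatisfied and unit — conflict.
So every satisfying assignment has B = True.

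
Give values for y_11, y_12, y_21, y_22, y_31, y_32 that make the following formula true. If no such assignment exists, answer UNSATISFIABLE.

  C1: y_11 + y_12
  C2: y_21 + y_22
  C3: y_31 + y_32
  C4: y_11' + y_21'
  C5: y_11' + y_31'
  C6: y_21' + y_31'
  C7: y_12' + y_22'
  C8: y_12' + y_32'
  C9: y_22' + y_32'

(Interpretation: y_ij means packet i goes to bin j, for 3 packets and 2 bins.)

UNSATISFIABLE

Suppose y_11 = 1.
The clause (y_21') is unit, so y_21 = 0.
The clause (y_22) is unit, so y_22 = 1.
The clause (y_31') is unit, so y_31 = 0.
The clause (y_32) is unit, so y_32 = 1.
But (y_32') is also a unit clause — contradiction.
So y_11 must be the other value — set y_11 = 0.
The clause (y_12) is unit, so y_12 = 1.
The clause (y_22') is unit, so y_22 = 0.
The clause (y_21) is unit, so y_21 = 1.
The clause (y_31') is unit, so y_31 = 0.
The clause (y_32) is unit, so y_32 = 1.
But (y_32') is also a unit clause — contradiction.
Both values of y_11 lead to a conflict.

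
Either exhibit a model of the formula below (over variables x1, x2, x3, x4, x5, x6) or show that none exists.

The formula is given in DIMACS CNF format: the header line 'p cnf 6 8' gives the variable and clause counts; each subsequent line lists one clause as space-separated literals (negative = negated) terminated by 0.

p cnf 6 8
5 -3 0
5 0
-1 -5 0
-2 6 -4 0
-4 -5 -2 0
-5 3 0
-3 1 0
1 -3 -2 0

(x5) alone gives x5 = True.
(¬x1) alone gives x1 = False.
(x3) alone gives x3 = True.
That conflicts with the unit clause (¬x3).

UNSATISFIABLE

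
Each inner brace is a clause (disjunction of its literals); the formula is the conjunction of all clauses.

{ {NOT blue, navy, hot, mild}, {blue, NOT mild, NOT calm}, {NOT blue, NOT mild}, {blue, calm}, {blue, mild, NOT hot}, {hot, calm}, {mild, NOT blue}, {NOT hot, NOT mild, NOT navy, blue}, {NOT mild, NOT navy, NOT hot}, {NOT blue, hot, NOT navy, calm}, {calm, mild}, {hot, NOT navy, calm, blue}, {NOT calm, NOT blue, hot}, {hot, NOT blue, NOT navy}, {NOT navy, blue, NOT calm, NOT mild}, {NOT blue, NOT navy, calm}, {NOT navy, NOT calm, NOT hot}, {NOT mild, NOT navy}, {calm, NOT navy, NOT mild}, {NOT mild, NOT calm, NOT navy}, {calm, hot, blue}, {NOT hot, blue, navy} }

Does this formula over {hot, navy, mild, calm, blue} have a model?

Case blue = false:
The clause (calm) is unit, so calm = true.
The clause (NOT mild) is unit, so mild = false.
The clause (NOT hot) is unit, so hot = false.
No clause remains; navy is free.
A satisfying assignment: hot=false,  navy=false,  mild=false,  calm=true,  blue=false.

Yes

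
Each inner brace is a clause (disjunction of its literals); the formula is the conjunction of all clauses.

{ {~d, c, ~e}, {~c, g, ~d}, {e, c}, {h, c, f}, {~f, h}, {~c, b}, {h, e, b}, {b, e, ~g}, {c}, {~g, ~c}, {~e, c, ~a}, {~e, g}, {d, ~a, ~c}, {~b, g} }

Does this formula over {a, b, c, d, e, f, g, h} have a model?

No, unsatisfiable

(c) alone gives c = 1.
(b) alone gives b = 1.
(~g) alone gives g = 0.
But (g) is also a unit clause — contradiction.
No assignment satisfies every clause.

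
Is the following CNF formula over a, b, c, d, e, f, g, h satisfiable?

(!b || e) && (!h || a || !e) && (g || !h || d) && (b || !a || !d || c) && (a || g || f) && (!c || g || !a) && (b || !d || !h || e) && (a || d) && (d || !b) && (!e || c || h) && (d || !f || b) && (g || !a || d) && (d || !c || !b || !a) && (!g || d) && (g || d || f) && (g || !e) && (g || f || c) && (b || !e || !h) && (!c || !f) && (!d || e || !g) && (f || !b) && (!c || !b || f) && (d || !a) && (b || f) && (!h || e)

Satisfiable

Case b = false:
Unit clause (f) forces f = true.
Unit clause (d) forces d = true.
Unit clause (!c) forces c = false.
Unit clause (!a) forces a = false.
Case h = false:
Unit clause (!e) forces e = false.
Unit clause (!g) forces g = false.
Every clause now holds.
A satisfying assignment: a: false, b: false, c: false, d: true, e: false, f: true, g: false, h: false.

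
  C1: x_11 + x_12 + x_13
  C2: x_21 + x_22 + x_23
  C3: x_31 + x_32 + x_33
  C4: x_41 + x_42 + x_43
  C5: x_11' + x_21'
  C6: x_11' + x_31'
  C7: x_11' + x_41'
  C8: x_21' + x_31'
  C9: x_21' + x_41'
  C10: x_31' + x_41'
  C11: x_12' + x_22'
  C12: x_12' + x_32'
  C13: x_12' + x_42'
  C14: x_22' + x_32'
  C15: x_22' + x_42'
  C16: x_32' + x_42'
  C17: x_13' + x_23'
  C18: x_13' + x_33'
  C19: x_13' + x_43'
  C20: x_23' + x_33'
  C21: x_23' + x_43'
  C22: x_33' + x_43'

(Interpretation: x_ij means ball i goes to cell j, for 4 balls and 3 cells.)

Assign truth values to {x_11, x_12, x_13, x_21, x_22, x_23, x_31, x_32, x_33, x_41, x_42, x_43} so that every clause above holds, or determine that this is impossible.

UNSATISFIABLE

Suppose x_11 = 0.
Suppose x_12 = 1.
(x_22') alone gives x_22 = 0.
(x_32') alone gives x_32 = 0.
(x_42') alone gives x_42 = 0.
Suppose x_21 = 1.
(x_31') alone gives x_31 = 0.
(x_33) alone gives x_33 = 1.
(x_41') alone gives x_41 = 0.
(x_43) alone gives x_43 = 1.
Now (x_43') is unsatisfied and unit — conflict.
Backtrack on x_21: now try x_21 = 0.
(x_23) alone gives x_23 = 1.
(x_13') alone gives x_13 = 0.
(x_33') alone gives x_33 = 0.
(x_31) alone gives x_31 = 1.
(x_41') alone gives x_41 = 0.
(x_43) alone gives x_43 = 1.
Now (x_43') is unsatisfied and unit — conflict.
Neither x_21 = 1 nor x_21 = 0 works.
Backtrack on x_12: now try x_12 = 0.
(x_13) alone gives x_13 = 1.
(x_23') alone gives x_23 = 0.
(x_33') alone gives x_33 = 0.
(x_43') alone gives x_43 = 0.
Suppose x_21 = 1.
(x_31') alone gives x_31 = 0.
(x_32) alone gives x_32 = 1.
(x_41') alone gives x_41 = 0.
(x_42) alone gives x_42 = 1.
Now (x_42') is unsatisfied and unit — conflict.
Backtrack on x_21: now try x_21 = 0.
(x_22) alone gives x_22 = 1.
(x_32') alone gives x_32 = 0.
(x_31) alone gives x_31 = 1.
(x_41') alone gives x_41 = 0.
(x_42) alone gives x_42 = 1.
Now (x_42') is unsatisfied and unit — conflict.
Neither x_21 = 1 nor x_21 = 0 works.
Neither x_12 = 1 nor x_12 = 0 works.
Backtrack on x_11: now try x_11 = 1.
(x_21') alone gives x_21 = 0.
(x_31') alone gives x_31 = 0.
(x_41') alone gives x_41 = 0.
Suppose x_22 = 1.
(x_12') alone gives x_12 = 0.
(x_32') alone gives x_32 = 0.
(x_33) alone gives x_33 = 1.
(x_42') alone gives x_42 = 0.
(x_43) alone gives x_43 = 1.
Now (x_43') is unsatisfied and unit — conflict.
Backtrack on x_22: now try x_22 = 0.
(x_23) alone gives x_23 = 1.
(x_13') alone gives x_13 = 0.
(x_33') alone gives x_33 = 0.
(x_32) alone gives x_32 = 1.
(x_12') alone gives x_12 = 0.
(x_42') alone gives x_42 = 0.
(x_43) alone gives x_43 = 1.
Now (x_43') is unsatisfied and unit — conflict.
Neither x_22 = 1 nor x_22 = 0 works.
Neither x_11 = 1 nor x_11 = 0 works.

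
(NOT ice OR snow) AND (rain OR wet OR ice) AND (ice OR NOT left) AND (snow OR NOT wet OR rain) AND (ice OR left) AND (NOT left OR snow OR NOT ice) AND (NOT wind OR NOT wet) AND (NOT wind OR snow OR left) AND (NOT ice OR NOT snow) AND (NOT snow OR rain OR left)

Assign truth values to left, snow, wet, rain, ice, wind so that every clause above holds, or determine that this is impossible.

UNSATISFIABLE

Case ice = false:
Unit clause (NOT left) forces left = false.
That conflicts with the unit clause (left).
Backtrack on ice: now try ice = true.
Unit clause (snow) forces snow = true.
That conflicts with the unit clause (NOT snow).
Either choice for ice ends in contradiction.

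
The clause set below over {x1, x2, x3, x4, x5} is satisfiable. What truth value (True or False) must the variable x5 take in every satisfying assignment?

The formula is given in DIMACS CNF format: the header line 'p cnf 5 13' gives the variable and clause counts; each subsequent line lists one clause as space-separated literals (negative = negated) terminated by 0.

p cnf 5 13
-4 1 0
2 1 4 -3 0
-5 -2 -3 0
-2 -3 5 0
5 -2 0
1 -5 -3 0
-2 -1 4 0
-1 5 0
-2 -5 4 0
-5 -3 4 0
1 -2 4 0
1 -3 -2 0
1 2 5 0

True

Suppose x5 = False.
Unit clause (¬x2) forces x2 = False.
Unit clause (¬x1) forces x1 = False.
That conflicts with the unit clause (x1).
So every satisfying assignment has x5 = True.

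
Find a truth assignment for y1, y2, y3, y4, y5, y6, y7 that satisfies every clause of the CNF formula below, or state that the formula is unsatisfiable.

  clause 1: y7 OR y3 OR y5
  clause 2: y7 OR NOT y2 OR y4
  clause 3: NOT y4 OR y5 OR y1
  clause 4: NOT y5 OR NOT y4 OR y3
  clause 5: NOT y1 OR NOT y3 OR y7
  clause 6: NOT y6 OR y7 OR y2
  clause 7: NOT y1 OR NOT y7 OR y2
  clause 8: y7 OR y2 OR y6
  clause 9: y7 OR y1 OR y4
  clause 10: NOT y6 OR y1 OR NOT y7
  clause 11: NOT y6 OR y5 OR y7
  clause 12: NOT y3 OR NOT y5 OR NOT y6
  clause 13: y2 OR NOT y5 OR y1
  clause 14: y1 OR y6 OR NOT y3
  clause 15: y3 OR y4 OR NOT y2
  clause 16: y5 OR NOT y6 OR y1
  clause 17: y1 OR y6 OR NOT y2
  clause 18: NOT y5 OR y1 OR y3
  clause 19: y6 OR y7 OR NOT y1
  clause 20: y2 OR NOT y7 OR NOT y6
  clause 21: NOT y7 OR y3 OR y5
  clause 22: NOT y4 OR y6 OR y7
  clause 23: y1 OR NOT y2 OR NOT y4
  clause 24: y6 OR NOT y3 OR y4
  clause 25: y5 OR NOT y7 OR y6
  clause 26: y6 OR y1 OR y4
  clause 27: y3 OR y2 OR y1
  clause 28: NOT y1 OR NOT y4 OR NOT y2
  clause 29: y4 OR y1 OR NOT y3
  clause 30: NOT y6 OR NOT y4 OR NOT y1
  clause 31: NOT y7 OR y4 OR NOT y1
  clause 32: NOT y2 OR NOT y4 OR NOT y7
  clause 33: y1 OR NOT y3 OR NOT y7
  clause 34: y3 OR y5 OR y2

UNSATISFIABLE

Case y7 = true:
Case y1 = false:
(NOT y6) alone gives y6 = false.
(NOT y3) alone gives y3 = false.
(NOT y2) alone gives y2 = false.
Now (y2) is unsatisfied and unit — conflict.
Undo y1 and try y1 = true.
(y2) alone gives y2 = true.
(NOT y4) alone gives y4 = false.
Now (y4) is unsatisfied and unit — conflict.
Both values of y1 lead to a conflict.
Undo y7 and try y7 = false.
Case y3 = true:
(NOT y1) alone gives y1 = false.
(y4) alone gives y4 = true.
(y5) alone gives y5 = true.
(NOT y6) alone gives y6 = false.
Now (y6) is unsatisfied and unit — conflict.
Undo y3 and try y3 = false.
(y5) alone gives y5 = true.
(NOT y4) alone gives y4 = false.
(NOT y2) alone gives y2 = false.
(NOT y6) alone gives y6 = false.
Now (y6) is unsatisfied and unit — conflict.
Both values of y3 lead to a conflict.
Both values of y7 lead to a conflict.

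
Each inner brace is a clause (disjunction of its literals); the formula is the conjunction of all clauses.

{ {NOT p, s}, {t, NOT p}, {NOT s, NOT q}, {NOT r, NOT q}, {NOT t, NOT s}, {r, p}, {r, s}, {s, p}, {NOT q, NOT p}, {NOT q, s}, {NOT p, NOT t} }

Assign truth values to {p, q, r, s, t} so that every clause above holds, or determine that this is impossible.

Branch on p: set p = false.
The clause (r) is unit, so r = true.
The clause (NOT q) is unit, so q = false.
The clause (s) is unit, so s = true.
The clause (NOT t) is unit, so t = false.
Every clause now holds.

p=false; q=false; r=true; s=true; t=false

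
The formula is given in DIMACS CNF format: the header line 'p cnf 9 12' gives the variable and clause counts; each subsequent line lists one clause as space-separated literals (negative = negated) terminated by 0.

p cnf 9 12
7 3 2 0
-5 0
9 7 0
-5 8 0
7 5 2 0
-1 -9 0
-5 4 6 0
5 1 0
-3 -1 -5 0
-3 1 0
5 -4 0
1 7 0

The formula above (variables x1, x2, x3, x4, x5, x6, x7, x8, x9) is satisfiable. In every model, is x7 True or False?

Suppose x7 = False.
(¬x5) alone gives x5 = False.
(x9) alone gives x9 = True.
(x2) alone gives x2 = True.
(¬x1) alone gives x1 = False.
That conflicts with the unit clause (x1).
So every satisfying assignment has x7 = True.

True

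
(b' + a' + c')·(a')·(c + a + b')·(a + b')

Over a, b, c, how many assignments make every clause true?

2

There are 2^3 = 8 truth assignments over (a, b, c).
Check each against the 4 clauses (columns in the order a, b, c):
  F F F  ✓ satisfies all
  F F T  ✓ satisfies all
  F T F  ✗ fails (c + a + b')
  F T T  ✗ fails (a + b')
  T F F  ✗ fails (a')
  T F T  ✗ fails (a')
  T T F  ✗ fails (a')
  T T T  ✗ fails (b' + a' + c')
2 of the 8 rows are models.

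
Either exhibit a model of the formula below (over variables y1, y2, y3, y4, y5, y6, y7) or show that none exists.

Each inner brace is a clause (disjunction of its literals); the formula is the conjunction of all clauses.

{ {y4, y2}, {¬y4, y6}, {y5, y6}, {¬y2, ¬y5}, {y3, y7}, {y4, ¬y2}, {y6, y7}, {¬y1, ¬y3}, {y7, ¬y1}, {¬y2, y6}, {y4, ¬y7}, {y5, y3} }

Branch on y4: set y4 = True.
Unit clause (y6) forces y6 = True.
Branch on y2: set y2 = False.
Branch on y3: set y3 = True.
Unit clause (¬y1) forces y1 = False.
All clauses hold; y5, y7 can take either value.

y1 ↦ False; y2 ↦ False; y3 ↦ True; y4 ↦ True; y5 ↦ False; y6 ↦ True; y7 ↦ True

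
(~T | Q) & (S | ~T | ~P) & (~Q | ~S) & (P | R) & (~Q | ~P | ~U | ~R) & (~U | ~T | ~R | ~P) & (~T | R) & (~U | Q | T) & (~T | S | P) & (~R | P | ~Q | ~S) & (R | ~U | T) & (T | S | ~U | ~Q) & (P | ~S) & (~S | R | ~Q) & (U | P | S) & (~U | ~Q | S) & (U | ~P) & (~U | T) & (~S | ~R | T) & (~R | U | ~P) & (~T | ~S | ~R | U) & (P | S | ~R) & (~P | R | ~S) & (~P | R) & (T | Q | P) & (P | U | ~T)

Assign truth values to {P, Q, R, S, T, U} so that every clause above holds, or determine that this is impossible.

UNSATISFIABLE

Try T = 0.
(~U) alone gives U = 0.
(~P) alone gives P = 0.
(R) alone gives R = 1.
(~S) alone gives S = 0.
That conflicts with the unit clause (S).
Backtrack on T: now try T = 1.
(Q) alone gives Q = 1.
(~S) alone gives S = 0.
(~P) alone gives P = 0.
That conflicts with the unit clause (P).
Both values of T lead to a conflict.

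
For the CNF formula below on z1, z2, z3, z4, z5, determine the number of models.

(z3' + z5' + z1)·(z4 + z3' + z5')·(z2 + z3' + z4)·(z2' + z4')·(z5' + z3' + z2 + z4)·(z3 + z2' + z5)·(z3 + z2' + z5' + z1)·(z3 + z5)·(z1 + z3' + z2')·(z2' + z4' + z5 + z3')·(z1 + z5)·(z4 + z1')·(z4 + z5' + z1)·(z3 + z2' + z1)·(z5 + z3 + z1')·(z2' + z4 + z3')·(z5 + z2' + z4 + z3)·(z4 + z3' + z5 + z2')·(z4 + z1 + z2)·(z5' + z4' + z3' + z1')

There are 2^5 = 32 truth assignments over (z1, z2, z3, z4, z5).
Split on z4. With z4 = 1, the clauses containing z4 are satisfied and z4' drops from the rest; 3 of the 2^4 = 16 assignments to the other variables satisfy what remains.
With z4 = 0, by the same count on the reduced clause set, 0 assignments work.
(One model: z1=F, z2=F, z3=F, z4=T, z5=T.)
Total: 3 + 0 = 3.

3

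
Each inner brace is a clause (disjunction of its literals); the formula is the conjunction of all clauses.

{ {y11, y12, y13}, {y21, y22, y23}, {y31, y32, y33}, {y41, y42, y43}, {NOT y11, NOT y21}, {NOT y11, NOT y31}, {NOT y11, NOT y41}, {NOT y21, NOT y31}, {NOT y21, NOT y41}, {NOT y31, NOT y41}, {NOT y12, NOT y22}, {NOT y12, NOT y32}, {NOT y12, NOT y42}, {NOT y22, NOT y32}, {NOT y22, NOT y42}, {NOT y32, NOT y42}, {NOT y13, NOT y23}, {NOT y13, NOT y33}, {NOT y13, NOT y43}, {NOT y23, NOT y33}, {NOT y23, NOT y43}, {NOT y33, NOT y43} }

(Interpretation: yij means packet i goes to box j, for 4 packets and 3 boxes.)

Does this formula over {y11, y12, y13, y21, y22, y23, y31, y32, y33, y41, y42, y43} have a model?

Branch on y11: set y11 = false.
Branch on y12: set y12 = true.
(NOT y22) alone gives y22 = false.
(NOT y32) alone gives y32 = false.
(NOT y42) alone gives y42 = false.
Branch on y21: set y21 = true.
(NOT y31) alone gives y31 = false.
(y33) alone gives y33 = true.
(NOT y41) alone gives y41 = false.
(y43) alone gives y43 = true.
That conflicts with the unit clause (NOT y43).
Backtrack on y21: now try y21 = false.
(y23) alone gives y23 = true.
(NOT y13) alone gives y13 = false.
(NOT y33) alone gives y33 = false.
(y31) alone gives y31 = true.
(NOT y41) alone gives y41 = false.
(y43) alone gives y43 = true.
That conflicts with the unit clause (NOT y43).
Neither y21 = true nor y21 = false works.
Backtrack on y12: now try y12 = false.
(y13) alone gives y13 = true.
(NOT y23) alone gives y23 = false.
(NOT y33) alone gives y33 = false.
(NOT y43) alone gives y43 = false.
Branch on y21: set y21 = true.
(NOT y31) alone gives y31 = false.
(y32) alone gives y32 = true.
(NOT y41) alone gives y41 = false.
(y42) alone gives y42 = true.
That conflicts with the unit clause (NOT y42).
Backtrack on y21: now try y21 = false.
(y22) alone gives y22 = true.
(NOT y32) alone gives y32 = false.
(y31) alone gives y31 = true.
(NOT y41) alone gives y41 = false.
(y42) alone gives y42 = true.
That conflicts with the unit clause (NOT y42).
Neither y21 = true nor y21 = false works.
Neither y12 = true nor y12 = false works.
Backtrack on y11: now try y11 = true.
(NOT y21) alone gives y21 = false.
(NOT y31) alone gives y31 = false.
(NOT y41) alone gives y41 = false.
Branch on y22: set y22 = true.
(NOT y12) alone gives y12 = false.
(NOT y32) alone gives y32 = false.
(y33) alone gives y33 = true.
(NOT y42) alone gives y42 = false.
(y43) alone gives y43 = true.
That conflicts with the unit clause (NOT y43).
Backtrack on y22: now try y22 = false.
(y23) alone gives y23 = true.
(NOT y13) alone gives y13 = false.
(NOT y33) alone gives y33 = false.
(y32) alone gives y32 = true.
(NOT y12) alone gives y12 = false.
(NOT y42) alone gives y42 = false.
(y43) alone gives y43 = true.
That conflicts with the unit clause (NOT y43).
Neither y22 = true nor y22 = false works.
Neither y11 = true nor y11 = false works.
No assignment satisfies every clause.

No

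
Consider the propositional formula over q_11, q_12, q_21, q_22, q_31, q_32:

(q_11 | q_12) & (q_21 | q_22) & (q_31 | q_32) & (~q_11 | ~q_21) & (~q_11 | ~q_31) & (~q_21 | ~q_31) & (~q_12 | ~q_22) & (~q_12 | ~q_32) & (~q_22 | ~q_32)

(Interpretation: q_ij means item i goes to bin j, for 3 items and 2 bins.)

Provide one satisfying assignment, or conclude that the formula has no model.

Suppose q_11 = 1.
The clause (~q_21) is unit, so q_21 = 0.
The clause (q_22) is unit, so q_22 = 1.
The clause (~q_31) is unit, so q_31 = 0.
The clause (q_32) is unit, so q_32 = 1.
Now (~q_32) is unsatisfied and unit — conflict.
That branch fails; take q_11 = 0 instead.
The clause (q_12) is unit, so q_12 = 1.
The clause (~q_22) is unit, so q_22 = 0.
The clause (q_21) is unit, so q_21 = 1.
The clause (~q_31) is unit, so q_31 = 0.
The clause (q_32) is unit, so q_32 = 1.
Now (~q_32) is unsatisfied and unit — conflict.
Neither q_11 = 1 nor q_11 = 0 works.

UNSATISFIABLE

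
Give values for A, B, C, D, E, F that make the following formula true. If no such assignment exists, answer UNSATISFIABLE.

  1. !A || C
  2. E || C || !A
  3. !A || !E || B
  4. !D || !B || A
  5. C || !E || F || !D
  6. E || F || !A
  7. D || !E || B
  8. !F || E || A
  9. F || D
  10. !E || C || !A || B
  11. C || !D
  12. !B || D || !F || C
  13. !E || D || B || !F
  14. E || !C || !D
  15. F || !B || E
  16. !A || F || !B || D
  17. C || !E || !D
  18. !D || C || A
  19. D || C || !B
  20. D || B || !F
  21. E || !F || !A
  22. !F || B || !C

A ↦ false; B ↦ true; C ↦ true; D ↦ false; E ↦ true; F ↦ true

Branch on A: set A = false.
Branch on D: set D = false.
Unit clause (F) forces F = true.
Unit clause (E) forces E = true.
Unit clause (B) forces B = true.
Unit clause (C) forces C = true.
This assignment satisfies each clause.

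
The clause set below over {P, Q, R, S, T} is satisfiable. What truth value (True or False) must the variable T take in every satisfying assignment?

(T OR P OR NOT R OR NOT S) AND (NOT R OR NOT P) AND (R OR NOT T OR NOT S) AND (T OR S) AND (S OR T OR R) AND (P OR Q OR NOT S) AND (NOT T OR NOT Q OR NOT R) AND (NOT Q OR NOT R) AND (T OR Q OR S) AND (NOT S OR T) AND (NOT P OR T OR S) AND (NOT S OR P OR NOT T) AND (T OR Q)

True

Suppose T = false.
From the singleton clause (S), S = true.
That conflicts with the unit clause (NOT S).
So every satisfying assignment has T = True.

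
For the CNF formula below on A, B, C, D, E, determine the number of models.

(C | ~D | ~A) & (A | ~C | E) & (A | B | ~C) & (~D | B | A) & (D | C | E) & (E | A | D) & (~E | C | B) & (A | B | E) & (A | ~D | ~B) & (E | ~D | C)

There are 2^5 = 32 truth assignments over (A, B, C, D, E).
Split on A. With A = 1, the clauses containing A are satisfied and ~A drops from the rest; 9 of the 2^4 = 16 assignments to the other variables satisfy what remains.
With A = 0, by the same count on the reduced clause set, 2 assignments work.
Total: 9 + 2 = 11.

11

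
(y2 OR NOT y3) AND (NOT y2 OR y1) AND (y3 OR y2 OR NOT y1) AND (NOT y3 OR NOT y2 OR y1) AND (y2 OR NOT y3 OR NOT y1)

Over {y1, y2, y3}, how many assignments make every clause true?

There are 2^3 = 8 truth assignments over (y1, y2, y3).
Check each against the 5 clauses (columns in the order y1, y2, y3):
  F F F  ✓ satisfies all
  F F T  ✗ fails (y2 OR NOT y3)
  F T F  ✗ fails (NOT y2 OR y1)
  F T T  ✗ fails (NOT y2 OR y1)
  T F F  ✗ fails (y3 OR y2 OR NOT y1)
  T F T  ✗ fails (y2 OR NOT y3)
  T T F  ✓ satisfies all
  T T T  ✓ satisfies all
3 of the 8 rows are models.

3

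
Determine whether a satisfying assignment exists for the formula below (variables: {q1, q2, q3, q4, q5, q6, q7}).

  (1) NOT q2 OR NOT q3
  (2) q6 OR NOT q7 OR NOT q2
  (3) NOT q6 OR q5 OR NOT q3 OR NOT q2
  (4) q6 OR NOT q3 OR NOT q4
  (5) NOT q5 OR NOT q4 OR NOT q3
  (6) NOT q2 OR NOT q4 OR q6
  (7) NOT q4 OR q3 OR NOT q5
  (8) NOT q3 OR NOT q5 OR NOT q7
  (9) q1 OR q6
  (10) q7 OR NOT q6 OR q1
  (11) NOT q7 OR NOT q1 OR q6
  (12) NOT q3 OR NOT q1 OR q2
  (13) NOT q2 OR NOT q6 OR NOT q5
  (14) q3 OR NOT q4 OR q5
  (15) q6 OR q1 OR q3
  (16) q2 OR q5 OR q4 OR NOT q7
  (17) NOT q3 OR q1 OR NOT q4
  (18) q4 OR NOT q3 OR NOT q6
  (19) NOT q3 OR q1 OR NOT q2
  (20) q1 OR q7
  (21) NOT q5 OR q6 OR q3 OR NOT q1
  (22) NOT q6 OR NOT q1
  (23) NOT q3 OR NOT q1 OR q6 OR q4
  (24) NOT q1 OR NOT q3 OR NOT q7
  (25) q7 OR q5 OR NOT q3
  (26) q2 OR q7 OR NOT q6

Yes

Case q2 = true:
(NOT q3) alone gives q3 = false.
Case q6 = false:
(NOT q7) alone gives q7 = false.
(NOT q4) alone gives q4 = false.
(q1) alone gives q1 = true.
(NOT q5) alone gives q5 = false.
Every clause now holds.
A satisfying assignment: q1: true,  q2: true,  q3: false,  q4: false,  q5: false,  q6: false,  q7: false.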